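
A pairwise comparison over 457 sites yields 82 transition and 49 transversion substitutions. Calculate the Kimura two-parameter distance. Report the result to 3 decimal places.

0.374

P = 82/457 ≈ 0.179431 and Q = 49/457 ≈ 0.107221.
Under the Kimura two-parameter model, d = −½ ln(1 − 2P − Q) − ¼ ln(1 − 2Q).
1 − 2P − Q = 0.533917, giving −½ ln(0.533917) = 0.313757.
1 − 2Q = 0.785558, giving −¼ ln(0.785558) = 0.060340.
d = 0.313757 + 0.060340 = 0.374097.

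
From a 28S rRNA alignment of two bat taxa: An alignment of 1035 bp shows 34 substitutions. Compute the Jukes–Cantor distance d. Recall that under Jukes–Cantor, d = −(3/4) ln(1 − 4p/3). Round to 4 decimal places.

p = 34/1035 ≈ 0.03285.
d = −(3/4) ln(1 − 4p/3) = −0.75 ln(1 − 0.0438) = −0.75 ln(0.9562)
  = −0.75 × (-0.044788) = 0.033591 substitutions/site.

0.0336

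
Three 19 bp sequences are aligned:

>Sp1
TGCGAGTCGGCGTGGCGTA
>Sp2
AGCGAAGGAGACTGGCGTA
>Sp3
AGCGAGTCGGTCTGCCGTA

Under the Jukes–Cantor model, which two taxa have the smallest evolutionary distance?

Sp1–Sp2: 7/19 differ, p = 0.368, d = 0.507.
Sp1–Sp3: 4/19 differ, p = 0.211, d = 0.247.
Sp2–Sp3: 6/19 differ, p = 0.316, d = 0.410.
The smallest distance is between Sp1 and Sp3.

Sp1 and Sp3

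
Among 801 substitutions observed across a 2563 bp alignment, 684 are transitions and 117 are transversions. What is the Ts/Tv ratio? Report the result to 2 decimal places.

R = 684/117 = 5.846153… ≈ 5.85 (to 2 d.p.).

5.85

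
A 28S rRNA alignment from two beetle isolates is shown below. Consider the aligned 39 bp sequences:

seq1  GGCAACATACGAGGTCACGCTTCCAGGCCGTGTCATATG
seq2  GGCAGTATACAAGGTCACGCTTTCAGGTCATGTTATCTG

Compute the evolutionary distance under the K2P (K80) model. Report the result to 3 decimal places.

0.256

Of 39 sites, 7 differences are transitions and 1 are transversions, so P = 7/39 ≈ 0.179487 and Q = 1/39 ≈ 0.025641.
Under the Kimura two-parameter model, d = −½ ln(1 − 2P − Q) − ¼ ln(1 − 2Q).
1 − 2P − Q = 0.615385, giving −½ ln(0.615385) = 0.242754.
1 − 2Q = 0.948718, giving −¼ ln(0.948718) = 0.013161.
d = 0.242754 + 0.013161 = 0.255915.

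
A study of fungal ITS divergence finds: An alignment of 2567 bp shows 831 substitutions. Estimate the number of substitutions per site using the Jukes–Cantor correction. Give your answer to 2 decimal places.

p = 831/2567 ≈ 0.323724.
d = −(3/4) ln(1 − 4p/3) = −0.75 ln(1 − 0.431632) = −0.75 ln(0.568368)
  = −0.75 × (-0.564986) = 0.423740 substitutions/site.

0.42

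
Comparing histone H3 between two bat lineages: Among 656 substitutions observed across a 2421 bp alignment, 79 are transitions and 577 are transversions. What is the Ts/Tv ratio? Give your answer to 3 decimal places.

R = 79/577 = 0.136915… ≈ 0.137 (to 3 d.p.).

0.137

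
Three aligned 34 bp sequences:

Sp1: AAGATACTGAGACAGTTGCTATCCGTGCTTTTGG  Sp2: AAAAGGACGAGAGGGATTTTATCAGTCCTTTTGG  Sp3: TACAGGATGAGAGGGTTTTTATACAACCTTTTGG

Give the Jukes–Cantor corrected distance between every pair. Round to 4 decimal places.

Sp1–Sp2: 12/34 sites differ → p ≈ 0.352941, d = −0.75 ln(1 − 0.470588) = 0.476991 ≈ 0.4770.
Sp1–Sp3: 13/34 sites differ → p ≈ 0.382353, d = −0.75 ln(1 − 0.509804) = 0.534712 ≈ 0.5347.
Sp2–Sp3: 8/34 sites differ → p ≈ 0.235294, d = −0.75 ln(1 − 0.313725) = 0.282358 ≈ 0.2824.

d(Sp1,Sp2) = 0.4770, d(Sp1,Sp3) = 0.5347, d(Sp2,Sp3) = 0.2824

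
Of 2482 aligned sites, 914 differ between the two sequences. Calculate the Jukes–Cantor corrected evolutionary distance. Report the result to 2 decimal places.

p = 914/2482 ≈ 0.368251.
d = −(3/4) ln(1 − 4p/3) = −0.75 ln(1 − 0.491001) = −0.75 ln(0.508999)
  = −0.75 × (-0.675309) = 0.506482 substitutions/site.

0.51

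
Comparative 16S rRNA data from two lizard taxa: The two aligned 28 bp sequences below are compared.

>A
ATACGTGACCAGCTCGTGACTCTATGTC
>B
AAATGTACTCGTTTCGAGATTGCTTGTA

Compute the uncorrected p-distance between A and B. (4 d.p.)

0.5000

The sequences differ at 14 of 28 positions.
p = 14/28 = 0.5000.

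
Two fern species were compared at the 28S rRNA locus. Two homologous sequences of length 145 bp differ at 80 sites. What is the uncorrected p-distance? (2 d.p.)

p = 80/145 = 0.551724… ≈ 0.55 (to 2 d.p.).

0.55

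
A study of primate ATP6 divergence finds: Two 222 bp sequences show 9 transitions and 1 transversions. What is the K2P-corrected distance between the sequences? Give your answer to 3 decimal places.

P = 9/222 ≈ 0.040541 and Q = 1/222 ≈ 0.004505.
Under the Kimura two-parameter model, d = −½ ln(1 − 2P − Q) − ¼ ln(1 − 2Q).
1 − 2P − Q = 0.914413, giving −½ ln(0.914413) = 0.044736.
1 − 2Q = 0.99099, giving −¼ ln(0.99099) = 0.002263.
d = 0.044736 + 0.002263 = 0.046999.

0.047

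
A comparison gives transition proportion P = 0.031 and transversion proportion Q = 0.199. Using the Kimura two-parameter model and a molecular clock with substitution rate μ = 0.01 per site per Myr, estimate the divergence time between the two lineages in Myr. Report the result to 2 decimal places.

Under the Kimura two-parameter model, d = −½ ln(1 − 2P − Q) − ¼ ln(1 − 2Q).
1 − 2P − Q = 0.739, giving −½ ln(0.739) = 0.151229.
1 − 2Q = 0.602, giving −¼ ln(0.602) = 0.126874.
d = 0.151229 + 0.126874 = 0.278103.
Under a molecular clock d = 2μt, so t = d/(2μ) = 0.278103 / (2 × 0.01) = 13.91 Myr.

13.91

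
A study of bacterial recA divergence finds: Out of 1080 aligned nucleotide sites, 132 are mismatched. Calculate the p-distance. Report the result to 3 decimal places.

p = 132/1080 = 0.122222… ≈ 0.122 (to 3 d.p.).

0.122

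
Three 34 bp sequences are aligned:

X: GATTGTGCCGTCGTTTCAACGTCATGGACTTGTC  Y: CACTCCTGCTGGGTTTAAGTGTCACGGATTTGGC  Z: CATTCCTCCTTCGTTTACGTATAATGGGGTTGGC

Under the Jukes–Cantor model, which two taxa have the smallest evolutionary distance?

Y and Z

X–Y: 15/34 differ, p = 0.441, d = 0.665.
X–Z: 14/34 differ, p = 0.412, d = 0.597.
Y–Z: 10/34 differ, p = 0.294, d = 0.373.
The smallest distance is between Y and Z.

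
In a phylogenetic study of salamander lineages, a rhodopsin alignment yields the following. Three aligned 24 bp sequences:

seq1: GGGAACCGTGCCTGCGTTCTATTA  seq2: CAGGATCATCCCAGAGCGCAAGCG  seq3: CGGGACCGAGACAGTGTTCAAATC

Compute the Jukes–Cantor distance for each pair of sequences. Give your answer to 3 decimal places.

d(seq1,seq2) = 1.128, d(seq1,seq3) = 0.520, d(seq2,seq3) = 0.824

seq1–seq2: 14/24 sites differ → p ≈ 0.583333, d = −0.75 ln(1 − 0.777777) = 1.128055 ≈ 1.128.
seq1–seq3: 9/24 sites differ → p = 0.375, d = −0.75 ln(1 − 0.5) = 0.519860 ≈ 0.520.
seq2–seq3: 12/24 sites differ → p = 0.5, d = −0.75 ln(1 − 0.666667) = 0.823960 ≈ 0.824.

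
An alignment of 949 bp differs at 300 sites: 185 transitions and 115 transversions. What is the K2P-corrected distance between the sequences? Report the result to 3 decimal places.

P = 185/949 ≈ 0.194942 and Q = 115/949 ≈ 0.12118.
Under the Kimura two-parameter model, d = −½ ln(1 − 2P − Q) − ¼ ln(1 − 2Q).
1 − 2P − Q = 0.488936, giving −½ ln(0.488936) = 0.357762.
1 − 2Q = 0.75764, giving −¼ ln(0.75764) = 0.069387.
d = 0.357762 + 0.069387 = 0.427149.

0.427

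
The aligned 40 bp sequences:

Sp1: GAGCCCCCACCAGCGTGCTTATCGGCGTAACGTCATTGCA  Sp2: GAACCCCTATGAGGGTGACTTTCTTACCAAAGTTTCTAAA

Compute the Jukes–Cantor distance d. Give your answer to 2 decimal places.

0.75

The sequences differ at 19 of 40 sites, so p = 19/40 = 0.475.
d = −(3/4) ln(1 − 4p/3) = −0.75 ln(1 − 0.633333) = −0.75 ln(0.366667)
  = −0.75 × (-1.003301) = 0.752476 substitutions/site.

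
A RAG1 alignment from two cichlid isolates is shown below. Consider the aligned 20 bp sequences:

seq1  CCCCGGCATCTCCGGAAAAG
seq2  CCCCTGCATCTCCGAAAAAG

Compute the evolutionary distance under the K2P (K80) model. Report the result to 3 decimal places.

0.108

Of 20 sites, 1 differences are transitions and 1 are transversions, so P = 1/20 = 0.05 and Q = 1/20 = 0.05.
Under the Kimura two-parameter model, d = −½ ln(1 − 2P − Q) − ¼ ln(1 − 2Q).
1 − 2P − Q = 0.85, giving −½ ln(0.85) = 0.081259.
1 − 2Q = 0.9, giving −¼ ln(0.9) = 0.026340.
d = 0.081259 + 0.026340 = 0.107599.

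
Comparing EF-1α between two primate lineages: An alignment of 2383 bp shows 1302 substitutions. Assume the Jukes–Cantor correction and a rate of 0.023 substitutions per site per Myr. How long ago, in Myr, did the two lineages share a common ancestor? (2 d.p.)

p = 1302/2383 ≈ 0.54637.
d = −(3/4) ln(1 − 4p/3) = −0.75 ln(1 − 0.728493) = −0.75 ln(0.271507)
  = −0.75 × (-1.303767) = 0.977825 substitutions/site.
Under a molecular clock d = 2μt, so t = d/(2μ) = 0.977825 / (2 × 0.023) = 21.26 Myr.

21.26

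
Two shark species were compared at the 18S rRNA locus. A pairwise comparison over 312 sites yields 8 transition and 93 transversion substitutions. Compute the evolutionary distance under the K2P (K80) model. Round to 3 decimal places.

0.442

P = 8/312 ≈ 0.025641 and Q = 93/312 ≈ 0.298077.
Under the Kimura two-parameter model, d = −½ ln(1 − 2P − Q) − ¼ ln(1 − 2Q).
1 − 2P − Q = 0.650641, giving −½ ln(0.650641) = 0.214899.
1 − 2Q = 0.403846, giving −¼ ln(0.403846) = 0.226680.
d = 0.214899 + 0.226680 = 0.441579.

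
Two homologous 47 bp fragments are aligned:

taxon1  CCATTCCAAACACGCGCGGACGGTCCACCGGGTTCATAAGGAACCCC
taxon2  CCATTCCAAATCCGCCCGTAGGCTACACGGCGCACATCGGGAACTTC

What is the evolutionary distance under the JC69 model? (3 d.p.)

The sequences differ at 15 of 47 sites, so p = 15/47 ≈ 0.319149.
d = −(3/4) ln(1 − 4p/3) = −0.75 ln(1 − 0.425532) = −0.75 ln(0.574468)
  = −0.75 × (-0.554311) = 0.415733 substitutions/site.

0.416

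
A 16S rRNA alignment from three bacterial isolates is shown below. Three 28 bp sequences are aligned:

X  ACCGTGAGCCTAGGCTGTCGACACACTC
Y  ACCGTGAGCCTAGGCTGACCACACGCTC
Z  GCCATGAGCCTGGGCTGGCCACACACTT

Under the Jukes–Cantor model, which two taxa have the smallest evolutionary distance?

X and Y

X–Y: 3/28 differ, p = 0.107, d = 0.116.
X–Z: 6/28 differ, p = 0.214, d = 0.252.
Y–Z: 6/28 differ, p = 0.214, d = 0.252.
The smallest distance is between X and Y.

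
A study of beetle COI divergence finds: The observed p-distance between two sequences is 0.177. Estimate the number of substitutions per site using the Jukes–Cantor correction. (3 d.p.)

0.202

d = −(3/4) ln(1 − 4p/3) = −0.75 ln(1 − 0.236) = −0.75 ln(0.764)
  = −0.75 × (-0.269187) = 0.201890 substitutions/site.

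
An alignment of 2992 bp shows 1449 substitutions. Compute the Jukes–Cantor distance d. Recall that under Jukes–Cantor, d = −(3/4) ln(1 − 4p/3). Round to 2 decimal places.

p = 1449/2992 ≈ 0.484291.
d = −(3/4) ln(1 − 4p/3) = −0.75 ln(1 − 0.645721) = −0.75 ln(0.354279)
  = −0.75 × (-1.037671) = 0.778253 substitutions/site.

0.78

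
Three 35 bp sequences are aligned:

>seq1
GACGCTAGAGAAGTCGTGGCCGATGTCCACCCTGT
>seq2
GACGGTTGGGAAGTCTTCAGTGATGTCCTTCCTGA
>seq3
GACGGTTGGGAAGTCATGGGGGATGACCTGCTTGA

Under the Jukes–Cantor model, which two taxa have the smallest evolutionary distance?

seq1–seq2: 11/35 differ, p = 0.314, d = 0.407.
seq1–seq3: 11/35 differ, p = 0.314, d = 0.407.
seq2–seq3: 7/35 differ, p = 0.200, d = 0.233.
The smallest distance is between seq2 and seq3.

seq2 and seq3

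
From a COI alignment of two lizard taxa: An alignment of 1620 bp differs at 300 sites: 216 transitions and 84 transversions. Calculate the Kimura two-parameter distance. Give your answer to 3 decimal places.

0.219

P = 216/1620 ≈ 0.133333 and Q = 84/1620 ≈ 0.051852.
Under the Kimura two-parameter model, d = −½ ln(1 − 2P − Q) − ¼ ln(1 − 2Q).
1 − 2P − Q = 0.681482, giving −½ ln(0.681482) = 0.191743.
1 − 2Q = 0.896296, giving −¼ ln(0.896296) = 0.027371.
d = 0.191743 + 0.027371 = 0.219114.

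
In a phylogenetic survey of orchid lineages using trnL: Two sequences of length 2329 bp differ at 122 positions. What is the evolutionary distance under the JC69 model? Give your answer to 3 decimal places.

p = 122/2329 ≈ 0.052383.
d = −(3/4) ln(1 − 4p/3) = −0.75 ln(1 − 0.069844) = −0.75 ln(0.930156)
  = −0.75 × (-0.072403) = 0.054302 substitutions/site.

0.054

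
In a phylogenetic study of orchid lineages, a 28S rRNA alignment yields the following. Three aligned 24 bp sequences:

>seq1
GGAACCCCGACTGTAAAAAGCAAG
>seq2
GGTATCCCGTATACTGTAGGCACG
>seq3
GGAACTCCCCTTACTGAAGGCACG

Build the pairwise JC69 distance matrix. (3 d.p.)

seq1–seq2: 11/24 sites differ → p ≈ 0.458333, d = −0.75 ln(1 − 0.611111) = 0.708346 ≈ 0.708.
seq1–seq3: 10/24 sites differ → p ≈ 0.416667, d = −0.75 ln(1 − 0.555556) = 0.608198 ≈ 0.608.
seq2–seq3: 7/24 sites differ → p ≈ 0.291667, d = −0.75 ln(1 − 0.388889) = 0.369358 ≈ 0.369.

d(seq1,seq2) = 0.708, d(seq1,seq3) = 0.608, d(seq2,seq3) = 0.369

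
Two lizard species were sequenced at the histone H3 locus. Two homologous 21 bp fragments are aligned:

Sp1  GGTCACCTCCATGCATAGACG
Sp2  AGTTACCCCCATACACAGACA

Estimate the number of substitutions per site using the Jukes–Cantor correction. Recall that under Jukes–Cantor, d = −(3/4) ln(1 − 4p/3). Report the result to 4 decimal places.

The sequences differ at 6 of 21 sites (1, 4, 8, 13, 16, 21), so p = 6/21 ≈ 0.285714.
d = −(3/4) ln(1 − 4p/3) = −0.75 ln(1 − 0.380952) = −0.75 ln(0.619048)
  = −0.75 × (-0.479572) = 0.359679 substitutions/site.

0.3597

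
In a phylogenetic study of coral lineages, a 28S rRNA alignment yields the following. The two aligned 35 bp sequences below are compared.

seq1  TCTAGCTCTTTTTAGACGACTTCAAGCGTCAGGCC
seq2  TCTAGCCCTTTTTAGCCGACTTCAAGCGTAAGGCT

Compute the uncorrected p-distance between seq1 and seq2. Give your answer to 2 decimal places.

0.11

The sequences differ at 4 of 35 positions (sites 7, 16, 30, 35).
p = 4/35 = 0.114285… ≈ 0.11 (to 2 d.p.).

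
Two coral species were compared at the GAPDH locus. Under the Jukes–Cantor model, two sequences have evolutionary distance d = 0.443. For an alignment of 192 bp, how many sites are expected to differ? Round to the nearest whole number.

64

Invert JC69: p = (3/4)(1 − e^(−4d/3)) = 0.75 × (1 − e^(-0.590667)) = 0.75 × (1 − 0.553958) = 0.334532.
Expected differing sites = pL ≈ 0.334532 × 192 = 64.230144 ≈ 64.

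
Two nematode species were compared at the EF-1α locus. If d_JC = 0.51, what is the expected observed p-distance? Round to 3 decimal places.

p = (3/4)(1 − e^(−4d/3)) = 0.75 × (1 − e^(-0.68)) = 0.75 × (1 − 0.506617) = 0.370037.

0.370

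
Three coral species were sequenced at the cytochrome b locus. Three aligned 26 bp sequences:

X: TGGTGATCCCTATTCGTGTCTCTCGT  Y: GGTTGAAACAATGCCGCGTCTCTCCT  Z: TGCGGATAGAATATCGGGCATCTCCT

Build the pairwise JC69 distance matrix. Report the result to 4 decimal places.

d(X,Y) = 0.6228, d(X,Z) = 0.7166, d(Y,Z) = 0.5393

X–Y: 11/26 sites differ → p ≈ 0.423077, d = −0.75 ln(1 − 0.564103) = 0.622762 ≈ 0.6228.
X–Z: 12/26 sites differ → p ≈ 0.461538, d = −0.75 ln(1 − 0.615384) = 0.716632 ≈ 0.7166.
Y–Z: 10/26 sites differ → p ≈ 0.384615, d = −0.75 ln(1 − 0.51282) = 0.539341 ≈ 0.5393.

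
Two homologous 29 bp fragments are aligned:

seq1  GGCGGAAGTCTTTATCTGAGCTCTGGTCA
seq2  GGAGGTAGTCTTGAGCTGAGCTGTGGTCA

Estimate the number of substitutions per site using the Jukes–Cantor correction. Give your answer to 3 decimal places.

The sequences differ at 5 of 29 sites (3, 6, 13, 15, 23), so p = 5/29 ≈ 0.172414.
d = −(3/4) ln(1 − 4p/3) = −0.75 ln(1 − 0.229885) = −0.75 ln(0.770115)
  = −0.75 × (-0.261215) = 0.195911 substitutions/site.

0.196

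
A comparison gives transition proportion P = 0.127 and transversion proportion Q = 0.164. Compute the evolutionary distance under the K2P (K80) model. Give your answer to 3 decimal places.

0.370

Under the Kimura two-parameter model, d = −½ ln(1 − 2P − Q) − ¼ ln(1 − 2Q).
1 − 2P − Q = 0.582, giving −½ ln(0.582) = 0.270642.
1 − 2Q = 0.672, giving −¼ ln(0.672) = 0.099374.
d = 0.270642 + 0.099374 = 0.370016.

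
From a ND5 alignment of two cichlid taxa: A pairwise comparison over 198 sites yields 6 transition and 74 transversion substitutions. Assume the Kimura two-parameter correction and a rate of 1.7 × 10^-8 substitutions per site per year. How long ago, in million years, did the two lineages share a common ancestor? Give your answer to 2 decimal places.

18.50

P = 6/198 ≈ 0.030303 and Q = 74/198 ≈ 0.373737.
Under the Kimura two-parameter model, d = −½ ln(1 − 2P − Q) − ¼ ln(1 − 2Q).
1 − 2P − Q = 0.565657, giving −½ ln(0.565657) = 0.284884.
1 − 2Q = 0.252526, giving −¼ ln(0.252526) = 0.344060.
d = 0.284884 + 0.344060 = 0.628944.
Under a molecular clock d = 2μt, so t = d/(2μ) = 0.628944 / (2 × 1.7 × 10^-8) = 18.50 million years.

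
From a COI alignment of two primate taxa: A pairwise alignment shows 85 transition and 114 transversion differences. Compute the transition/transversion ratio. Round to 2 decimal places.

R = 85/114 = 0.745614… ≈ 0.75 (to 2 d.p.).

0.75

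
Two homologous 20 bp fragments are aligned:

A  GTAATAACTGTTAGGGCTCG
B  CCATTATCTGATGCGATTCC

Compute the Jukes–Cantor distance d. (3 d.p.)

0.824

The sequences differ at 10 of 20 sites (1, 2, 4, 7, 11, 13, 14, 16, 17, 20), so p = 10/20 = 0.5.
d = −(3/4) ln(1 − 4p/3) = −0.75 ln(1 − 0.666667) = −0.75 ln(0.333333)
  = −0.75 × (-1.098613) = 0.823960 substitutions/site.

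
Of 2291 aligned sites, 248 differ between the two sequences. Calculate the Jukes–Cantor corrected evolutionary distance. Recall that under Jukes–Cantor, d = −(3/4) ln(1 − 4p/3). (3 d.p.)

0.117

p = 248/2291 ≈ 0.10825.
d = −(3/4) ln(1 − 4p/3) = −0.75 ln(1 − 0.144333) = −0.75 ln(0.855667)
  = −0.75 × (-0.155874) = 0.116906 substitutions/site.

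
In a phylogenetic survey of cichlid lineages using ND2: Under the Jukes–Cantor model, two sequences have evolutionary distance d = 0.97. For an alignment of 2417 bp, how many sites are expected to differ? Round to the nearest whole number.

Invert JC69: p = (3/4)(1 − e^(−4d/3)) = 0.75 × (1 − e^(-1.293333)) = 0.75 × (1 − 0.274355) = 0.544234.
Expected differing sites = pL ≈ 0.544234 × 2417 = 1315.413578 ≈ 1315.

1315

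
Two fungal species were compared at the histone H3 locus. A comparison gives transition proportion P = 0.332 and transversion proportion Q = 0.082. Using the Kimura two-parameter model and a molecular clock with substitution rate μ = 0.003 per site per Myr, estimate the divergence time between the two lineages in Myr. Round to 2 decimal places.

Under the Kimura two-parameter model, d = −½ ln(1 − 2P − Q) − ¼ ln(1 − 2Q).
1 − 2P − Q = 0.254, giving −½ ln(0.254) = 0.685211.
1 − 2Q = 0.836, giving −¼ ln(0.836) = 0.044782.
d = 0.685211 + 0.044782 = 0.729993.
Under a molecular clock d = 2μt, so t = d/(2μ) = 0.729993 / (2 × 0.003) = 121.67 Myr.

121.67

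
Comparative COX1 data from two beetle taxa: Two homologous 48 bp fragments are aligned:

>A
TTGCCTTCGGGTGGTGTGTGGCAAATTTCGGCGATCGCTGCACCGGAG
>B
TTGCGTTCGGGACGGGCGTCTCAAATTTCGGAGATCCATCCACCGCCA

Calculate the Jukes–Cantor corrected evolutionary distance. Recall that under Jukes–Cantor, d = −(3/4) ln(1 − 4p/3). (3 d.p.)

0.369

The sequences differ at 14 of 48 sites, so p = 14/48 ≈ 0.291667.
d = −(3/4) ln(1 − 4p/3) = −0.75 ln(1 − 0.388889) = −0.75 ln(0.611111)
  = −0.75 × (-0.492477) = 0.369358 substitutions/site.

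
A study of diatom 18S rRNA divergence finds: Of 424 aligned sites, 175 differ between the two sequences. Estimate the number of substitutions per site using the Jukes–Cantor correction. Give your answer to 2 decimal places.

p = 175/424 ≈ 0.412736.
d = −(3/4) ln(1 − 4p/3) = −0.75 ln(1 − 0.550315) = −0.75 ln(0.449685)
  = −0.75 × (-0.799208) = 0.599406 substitutions/site.

0.60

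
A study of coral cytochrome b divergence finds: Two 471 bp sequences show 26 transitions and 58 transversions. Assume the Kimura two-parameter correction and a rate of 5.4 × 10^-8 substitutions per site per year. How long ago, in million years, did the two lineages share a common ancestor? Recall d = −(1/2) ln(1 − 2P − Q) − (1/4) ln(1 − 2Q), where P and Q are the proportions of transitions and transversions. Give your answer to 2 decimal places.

P = 26/471 ≈ 0.055202 and Q = 58/471 ≈ 0.123142.
Under the Kimura two-parameter model, d = −½ ln(1 − 2P − Q) − ¼ ln(1 − 2Q).
1 − 2P − Q = 0.766454, giving −½ ln(0.766454) = 0.132990.
1 − 2Q = 0.753716, giving −¼ ln(0.753716) = 0.070685.
d = 0.132990 + 0.070685 = 0.203675.
Under a molecular clock d = 2μt, so t = d/(2μ) = 0.203675 / (2 × 5.4 × 10^-8) = 1.89 million years.

1.89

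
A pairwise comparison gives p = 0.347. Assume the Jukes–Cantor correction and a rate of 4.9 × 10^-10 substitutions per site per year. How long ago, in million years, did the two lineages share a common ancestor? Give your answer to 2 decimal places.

475.36

d = −(3/4) ln(1 − 4p/3) = −0.75 ln(1 − 0.462667) = −0.75 ln(0.537333)
  = −0.75 × (-0.621137) = 0.465853 substitutions/site.
Under a molecular clock d = 2μt, so t = d/(2μ) = 0.465853 / (2 × 4.9 × 10^-10) = 475.36 million years.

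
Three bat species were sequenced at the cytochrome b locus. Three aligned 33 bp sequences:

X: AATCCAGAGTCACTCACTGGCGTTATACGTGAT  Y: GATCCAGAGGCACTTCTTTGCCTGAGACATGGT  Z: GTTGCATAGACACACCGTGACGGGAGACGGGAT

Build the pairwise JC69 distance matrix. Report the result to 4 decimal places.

X–Y: 11/33 sites differ → p ≈ 0.333333, d = −0.75 ln(1 − 0.444444) = 0.440839 ≈ 0.4408.
X–Z: 13/33 sites differ → p ≈ 0.393939, d = −0.75 ln(1 − 0.525252) = 0.558728 ≈ 0.5587.
Y–Z: 14/33 sites differ → p ≈ 0.424242, d = −0.75 ln(1 − 0.565656) = 0.625439 ≈ 0.6254.

d(X,Y) = 0.4408, d(X,Z) = 0.5587, d(Y,Z) = 0.6254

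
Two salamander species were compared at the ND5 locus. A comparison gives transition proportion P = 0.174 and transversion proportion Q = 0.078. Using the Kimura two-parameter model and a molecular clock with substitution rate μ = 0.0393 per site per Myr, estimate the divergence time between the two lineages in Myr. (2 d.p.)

Under the Kimura two-parameter model, d = −½ ln(1 − 2P − Q) − ¼ ln(1 − 2Q).
1 − 2P − Q = 0.574, giving −½ ln(0.574) = 0.277563.
1 − 2Q = 0.844, giving −¼ ln(0.844) = 0.042401.
d = 0.277563 + 0.042401 = 0.319964.
Under a molecular clock d = 2μt, so t = d/(2μ) = 0.319964 / (2 × 0.0393) = 4.07 Myr.

4.07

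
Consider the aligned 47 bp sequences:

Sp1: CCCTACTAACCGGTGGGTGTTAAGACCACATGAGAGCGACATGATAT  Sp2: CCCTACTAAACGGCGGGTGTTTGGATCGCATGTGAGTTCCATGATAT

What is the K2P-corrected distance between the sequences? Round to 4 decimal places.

0.2520

Of 47 sites, 5 differences are transitions and 5 are transversions, so P = 5/47 ≈ 0.106383 and Q = 5/47 ≈ 0.106383.
Under the Kimura two-parameter model, d = −½ ln(1 − 2P − Q) − ¼ ln(1 − 2Q).
1 − 2P − Q = 0.680851, giving −½ ln(0.680851) = 0.192206.
1 − 2Q = 0.787234, giving −¼ ln(0.787234) = 0.059807.
d = 0.192206 + 0.059807 = 0.252013.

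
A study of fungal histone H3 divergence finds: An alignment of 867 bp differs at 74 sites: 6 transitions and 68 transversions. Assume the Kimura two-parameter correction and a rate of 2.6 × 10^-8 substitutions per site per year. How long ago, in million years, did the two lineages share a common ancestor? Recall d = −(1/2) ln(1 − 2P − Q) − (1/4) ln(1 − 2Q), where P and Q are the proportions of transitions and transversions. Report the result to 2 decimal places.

1.75

P = 6/867 ≈ 0.00692 and Q = 68/867 ≈ 0.078431.
Under the Kimura two-parameter model, d = −½ ln(1 − 2P − Q) − ¼ ln(1 − 2Q).
1 − 2P − Q = 0.907729, giving −½ ln(0.907729) = 0.048405.
1 − 2Q = 0.843138, giving −¼ ln(0.843138) = 0.042656.
d = 0.048405 + 0.042656 = 0.091061.
Under a molecular clock d = 2μt, so t = d/(2μ) = 0.091061 / (2 × 2.6 × 10^-8) = 1.75 million years.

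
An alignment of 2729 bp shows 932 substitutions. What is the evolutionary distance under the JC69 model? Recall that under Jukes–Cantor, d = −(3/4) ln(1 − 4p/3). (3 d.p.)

0.456

p = 932/2729 ≈ 0.341517.
d = −(3/4) ln(1 − 4p/3) = −0.75 ln(1 − 0.455356) = −0.75 ln(0.544644)
  = −0.75 × (-0.607623) = 0.455717 substitutions/site.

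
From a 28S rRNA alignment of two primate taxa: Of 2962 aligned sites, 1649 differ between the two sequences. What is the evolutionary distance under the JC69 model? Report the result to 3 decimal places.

p = 1649/2962 ≈ 0.556718.
d = −(3/4) ln(1 − 4p/3) = −0.75 ln(1 − 0.742291) = −0.75 ln(0.257709)
  = −0.75 × (-1.355924) = 1.016943 substitutions/site.

1.017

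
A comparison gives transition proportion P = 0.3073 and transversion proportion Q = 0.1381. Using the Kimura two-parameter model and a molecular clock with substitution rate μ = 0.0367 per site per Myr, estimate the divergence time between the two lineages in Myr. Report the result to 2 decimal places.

Under the Kimura two-parameter model, d = −½ ln(1 − 2P − Q) − ¼ ln(1 − 2Q).
1 − 2P − Q = 0.2473, giving −½ ln(0.2473) = 0.698577.
1 − 2Q = 0.7238, giving −¼ ln(0.7238) = 0.080810.
d = 0.698577 + 0.080810 = 0.779387.
Under a molecular clock d = 2μt, so t = d/(2μ) = 0.779387 / (2 × 0.0367) = 10.62 Myr.

10.62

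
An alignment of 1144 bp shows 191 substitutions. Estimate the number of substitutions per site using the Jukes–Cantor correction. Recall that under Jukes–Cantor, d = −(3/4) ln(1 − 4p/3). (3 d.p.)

0.189

p = 191/1144 ≈ 0.166958.
d = −(3/4) ln(1 − 4p/3) = −0.75 ln(1 − 0.222611) = −0.75 ln(0.777389)
  = −0.75 × (-0.251814) = 0.188861 substitutions/site.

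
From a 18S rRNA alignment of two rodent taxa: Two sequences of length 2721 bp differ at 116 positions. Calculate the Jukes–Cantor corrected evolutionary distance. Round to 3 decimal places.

0.044

p = 116/2721 ≈ 0.042631.
d = −(3/4) ln(1 − 4p/3) = −0.75 ln(1 − 0.056841) = −0.75 ln(0.943159)
  = −0.75 × (-0.058520) = 0.043890 substitutions/site.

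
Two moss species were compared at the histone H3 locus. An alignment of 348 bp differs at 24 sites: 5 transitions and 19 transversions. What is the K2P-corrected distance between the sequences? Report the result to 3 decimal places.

P = 5/348 ≈ 0.014368 and Q = 19/348 ≈ 0.054598.
Under the Kimura two-parameter model, d = −½ ln(1 − 2P − Q) − ¼ ln(1 − 2Q).
1 − 2P − Q = 0.916666, giving −½ ln(0.916666) = 0.043506.
1 − 2Q = 0.890804, giving −¼ ln(0.890804) = 0.028908.
d = 0.043506 + 0.028908 = 0.072414.

0.072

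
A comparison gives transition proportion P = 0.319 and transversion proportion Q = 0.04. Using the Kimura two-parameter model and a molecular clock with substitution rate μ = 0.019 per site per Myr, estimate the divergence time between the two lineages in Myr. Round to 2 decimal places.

15.46

Under the Kimura two-parameter model, d = −½ ln(1 − 2P − Q) − ¼ ln(1 − 2Q).
1 − 2P − Q = 0.322, giving −½ ln(0.322) = 0.566602.
1 − 2Q = 0.92, giving −¼ ln(0.92) = 0.020845.
d = 0.566602 + 0.020845 = 0.587447.
Under a molecular clock d = 2μt, so t = d/(2μ) = 0.587447 / (2 × 0.019) = 15.46 Myr.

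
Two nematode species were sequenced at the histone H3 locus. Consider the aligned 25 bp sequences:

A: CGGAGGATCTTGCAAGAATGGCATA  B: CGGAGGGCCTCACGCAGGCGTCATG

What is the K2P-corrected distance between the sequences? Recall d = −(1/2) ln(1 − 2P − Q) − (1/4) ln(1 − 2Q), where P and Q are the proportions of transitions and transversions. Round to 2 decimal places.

1.10

Of 25 sites, 10 differences are transitions and 2 are transversions, so P = 10/25 = 0.4 and Q = 2/25 = 0.08.
Under the Kimura two-parameter model, d = −½ ln(1 − 2P − Q) − ¼ ln(1 − 2Q).
1 − 2P − Q = 0.12, giving −½ ln(0.12) = 1.060132.
1 − 2Q = 0.84, giving −¼ ln(0.84) = 0.043588.
d = 1.060132 + 0.043588 = 1.103720.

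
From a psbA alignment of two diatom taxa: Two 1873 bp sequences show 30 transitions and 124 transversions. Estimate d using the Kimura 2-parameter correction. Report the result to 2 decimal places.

0.09

P = 30/1873 ≈ 0.016017 and Q = 124/1873 ≈ 0.066204.
Under the Kimura two-parameter model, d = −½ ln(1 − 2P − Q) − ¼ ln(1 − 2Q).
1 − 2P − Q = 0.901762, giving −½ ln(0.901762) = 0.051702.
1 − 2Q = 0.867592, giving −¼ ln(0.867592) = 0.035508.
d = 0.051702 + 0.035508 = 0.087210.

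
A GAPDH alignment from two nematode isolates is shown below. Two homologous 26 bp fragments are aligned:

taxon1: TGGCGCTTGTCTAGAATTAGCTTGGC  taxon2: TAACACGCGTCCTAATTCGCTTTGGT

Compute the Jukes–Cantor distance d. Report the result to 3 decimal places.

The sequences differ at 14 of 26 sites, so p = 14/26 ≈ 0.538462.
d = −(3/4) ln(1 − 4p/3) = −0.75 ln(1 − 0.717949) = −0.75 ln(0.282051)
  = −0.75 × (-1.265667) = 0.949250 substitutions/site.

0.949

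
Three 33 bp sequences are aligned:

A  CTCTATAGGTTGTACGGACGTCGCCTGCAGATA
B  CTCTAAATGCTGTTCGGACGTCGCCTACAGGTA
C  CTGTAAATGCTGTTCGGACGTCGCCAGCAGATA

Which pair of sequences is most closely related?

B and C

A–B: 6/33 differ, p = 0.182, d = 0.208.
A–C: 6/33 differ, p = 0.182, d = 0.208.
B–C: 4/33 differ, p = 0.121, d = 0.132.
The smallest distance is between B and C.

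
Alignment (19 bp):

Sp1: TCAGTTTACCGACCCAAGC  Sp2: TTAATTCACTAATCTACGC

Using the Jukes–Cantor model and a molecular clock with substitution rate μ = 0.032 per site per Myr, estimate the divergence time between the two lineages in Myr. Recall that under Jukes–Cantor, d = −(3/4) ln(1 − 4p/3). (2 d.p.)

9.66

The sequences differ at 8 of 19 sites (2, 4, 7, 10, 11, 13, 15, 17), so p = 8/19 ≈ 0.421053.
d = −(3/4) ln(1 − 4p/3) = −0.75 ln(1 − 0.561404) = −0.75 ln(0.438596)
  = −0.75 × (-0.824177) = 0.618133 substitutions/site.
Under a molecular clock d = 2μt, so t = d/(2μ) = 0.618133 / (2 × 0.032) = 9.66 Myr.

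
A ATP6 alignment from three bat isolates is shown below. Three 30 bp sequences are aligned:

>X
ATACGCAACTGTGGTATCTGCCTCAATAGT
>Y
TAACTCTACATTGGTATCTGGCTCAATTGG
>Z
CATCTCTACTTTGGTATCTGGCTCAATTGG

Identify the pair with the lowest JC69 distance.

X–Y: 9/30 differ, p = 0.300, d = 0.383.
X–Z: 9/30 differ, p = 0.300, d = 0.383.
Y–Z: 3/30 differ, p = 0.100, d = 0.107.
The smallest distance is between Y and Z.

Y and Z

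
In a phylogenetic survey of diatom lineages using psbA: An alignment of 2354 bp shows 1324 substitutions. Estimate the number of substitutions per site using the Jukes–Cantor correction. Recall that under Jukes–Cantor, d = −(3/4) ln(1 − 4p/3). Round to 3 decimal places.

p = 1324/2354 ≈ 0.562447.
d = −(3/4) ln(1 − 4p/3) = −0.75 ln(1 − 0.749929) = −0.75 ln(0.250071)
  = −0.75 × (-1.386010) = 1.039508 substitutions/site.

1.040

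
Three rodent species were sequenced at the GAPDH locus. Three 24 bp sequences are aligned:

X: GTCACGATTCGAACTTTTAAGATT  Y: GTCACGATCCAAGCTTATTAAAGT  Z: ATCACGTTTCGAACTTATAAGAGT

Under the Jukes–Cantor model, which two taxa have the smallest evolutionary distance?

X and Z

X–Y: 7/24 differ, p = 0.292, d = 0.369.
X–Z: 4/24 differ, p = 0.167, d = 0.188.
Y–Z: 7/24 differ, p = 0.292, d = 0.369.
The smallest distance is between X and Z.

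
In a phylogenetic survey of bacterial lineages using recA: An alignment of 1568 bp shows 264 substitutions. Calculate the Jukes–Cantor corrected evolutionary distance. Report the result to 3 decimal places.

0.191

p = 264/1568 ≈ 0.168367.
d = −(3/4) ln(1 − 4p/3) = −0.75 ln(1 − 0.224489) = −0.75 ln(0.775511)
  = −0.75 × (-0.254233) = 0.190675 substitutions/site.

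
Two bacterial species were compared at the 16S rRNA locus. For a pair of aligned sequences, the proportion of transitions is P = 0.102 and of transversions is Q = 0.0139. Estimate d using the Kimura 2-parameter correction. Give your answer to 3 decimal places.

0.130

Under the Kimura two-parameter model, d = −½ ln(1 − 2P − Q) − ¼ ln(1 − 2Q).
1 − 2P − Q = 0.7821, giving −½ ln(0.7821) = 0.122886.
1 − 2Q = 0.9722, giving −¼ ln(0.9722) = 0.007048.
d = 0.122886 + 0.007048 = 0.129934.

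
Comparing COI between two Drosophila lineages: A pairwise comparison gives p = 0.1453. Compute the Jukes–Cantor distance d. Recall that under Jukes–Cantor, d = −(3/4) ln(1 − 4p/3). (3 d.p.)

0.162

d = −(3/4) ln(1 − 4p/3) = −0.75 ln(1 − 0.193733) = −0.75 ln(0.806267)
  = −0.75 × (-0.215340) = 0.161505 substitutions/site.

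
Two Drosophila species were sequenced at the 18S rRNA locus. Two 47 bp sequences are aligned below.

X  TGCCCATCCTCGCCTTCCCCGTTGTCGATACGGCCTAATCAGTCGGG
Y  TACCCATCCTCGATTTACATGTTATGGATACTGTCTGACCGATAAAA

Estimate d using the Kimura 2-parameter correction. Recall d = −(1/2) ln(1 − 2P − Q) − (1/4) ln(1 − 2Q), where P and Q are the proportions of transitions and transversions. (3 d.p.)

Of 47 sites, 12 differences are transitions and 6 are transversions, so P = 12/47 ≈ 0.255319 and Q = 6/47 ≈ 0.12766.
Under the Kimura two-parameter model, d = −½ ln(1 − 2P − Q) − ¼ ln(1 − 2Q).
1 − 2P − Q = 0.361702, giving −½ ln(0.361702) = 0.508467.
1 − 2Q = 0.74468, giving −¼ ln(0.74468) = 0.073700.
d = 0.508467 + 0.073700 = 0.582167.

0.582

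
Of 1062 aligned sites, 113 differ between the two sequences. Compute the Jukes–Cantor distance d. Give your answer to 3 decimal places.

p = 113/1062 ≈ 0.106403.
d = −(3/4) ln(1 − 4p/3) = −0.75 ln(1 − 0.141871) = −0.75 ln(0.858129)
  = −0.75 × (-0.153001) = 0.114751 substitutions/site.

0.115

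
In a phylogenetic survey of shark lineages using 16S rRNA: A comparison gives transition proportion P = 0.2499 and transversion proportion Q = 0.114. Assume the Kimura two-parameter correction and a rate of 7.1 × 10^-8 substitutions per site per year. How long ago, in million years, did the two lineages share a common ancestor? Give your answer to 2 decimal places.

Under the Kimura two-parameter model, d = −½ ln(1 − 2P − Q) − ¼ ln(1 − 2Q).
1 − 2P − Q = 0.3862, giving −½ ln(0.3862) = 0.475700.
1 − 2Q = 0.772, giving −¼ ln(0.772) = 0.064693.
d = 0.475700 + 0.064693 = 0.540393.
Under a molecular clock d = 2μt, so t = d/(2μ) = 0.540393 / (2 × 7.1 × 10^-8) = 3.81 million years.

3.81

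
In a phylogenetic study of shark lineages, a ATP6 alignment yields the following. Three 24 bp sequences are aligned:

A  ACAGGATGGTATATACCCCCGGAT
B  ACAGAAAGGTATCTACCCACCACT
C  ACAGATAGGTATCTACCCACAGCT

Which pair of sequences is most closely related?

B and C

A–B: 7/24 differ, p = 0.292, d = 0.369.
A–C: 7/24 differ, p = 0.292, d = 0.369.
B–C: 3/24 differ, p = 0.125, d = 0.137.
The smallest distance is between B and C.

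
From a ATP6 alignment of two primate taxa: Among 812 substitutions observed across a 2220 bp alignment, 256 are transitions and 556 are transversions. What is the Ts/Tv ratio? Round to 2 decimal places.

0.46

R = 256/556 = 0.460431… ≈ 0.46 (to 2 d.p.).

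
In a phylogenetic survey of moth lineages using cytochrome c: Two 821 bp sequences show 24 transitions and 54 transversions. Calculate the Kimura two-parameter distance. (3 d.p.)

P = 24/821 ≈ 0.029233 and Q = 54/821 ≈ 0.065773.
Under the Kimura two-parameter model, d = −½ ln(1 − 2P − Q) − ¼ ln(1 − 2Q).
1 − 2P − Q = 0.875761, giving −½ ln(0.875761) = 0.066331.
1 − 2Q = 0.868454, giving −¼ ln(0.868454) = 0.035260.
d = 0.066331 + 0.035260 = 0.101591.

0.102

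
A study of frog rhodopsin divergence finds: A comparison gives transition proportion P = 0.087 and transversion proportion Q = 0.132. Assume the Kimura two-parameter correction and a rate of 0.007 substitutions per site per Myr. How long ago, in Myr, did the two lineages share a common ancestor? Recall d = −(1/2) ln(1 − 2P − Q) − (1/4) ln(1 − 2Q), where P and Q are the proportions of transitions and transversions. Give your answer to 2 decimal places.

18.52

Under the Kimura two-parameter model, d = −½ ln(1 − 2P − Q) − ¼ ln(1 − 2Q).
1 − 2P − Q = 0.694, giving −½ ln(0.694) = 0.182642.
1 − 2Q = 0.736, giving −¼ ln(0.736) = 0.076631.
d = 0.182642 + 0.076631 = 0.259273.
Under a molecular clock d = 2μt, so t = d/(2μ) = 0.259273 / (2 × 0.007) = 18.52 Myr.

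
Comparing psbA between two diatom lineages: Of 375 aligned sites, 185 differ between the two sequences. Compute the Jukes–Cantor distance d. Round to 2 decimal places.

p = 185/375 ≈ 0.493333.
d = −(3/4) ln(1 − 4p/3) = −0.75 ln(1 − 0.657777) = −0.75 ln(0.342223)
  = −0.75 × (-1.072293) = 0.804220 substitutions/site.

0.80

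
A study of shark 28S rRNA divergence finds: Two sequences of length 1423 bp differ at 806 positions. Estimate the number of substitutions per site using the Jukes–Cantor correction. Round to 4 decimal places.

p = 806/1423 ≈ 0.566409.
d = −(3/4) ln(1 − 4p/3) = −0.75 ln(1 − 0.755212) = −0.75 ln(0.244788)
  = −0.75 × (-1.407363) = 1.055522 substitutions/site.

1.0555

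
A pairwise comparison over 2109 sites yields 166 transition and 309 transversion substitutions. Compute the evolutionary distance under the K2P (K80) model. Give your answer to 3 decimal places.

P = 166/2109 ≈ 0.07871 and Q = 309/2109 ≈ 0.146515.
Under the Kimura two-parameter model, d = −½ ln(1 − 2P − Q) − ¼ ln(1 − 2Q).
1 − 2P − Q = 0.696065, giving −½ ln(0.696065) = 0.181156.
1 − 2Q = 0.70697, giving −¼ ln(0.70697) = 0.086692.
d = 0.181156 + 0.086692 = 0.267848.

0.268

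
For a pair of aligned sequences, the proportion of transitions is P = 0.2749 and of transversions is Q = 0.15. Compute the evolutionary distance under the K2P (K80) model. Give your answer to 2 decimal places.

0.69

Under the Kimura two-parameter model, d = −½ ln(1 − 2P − Q) − ¼ ln(1 − 2Q).
1 − 2P − Q = 0.3002, giving −½ ln(0.3002) = 0.601653.
1 − 2Q = 0.7, giving −¼ ln(0.7) = 0.089169.
d = 0.601653 + 0.089169 = 0.690822.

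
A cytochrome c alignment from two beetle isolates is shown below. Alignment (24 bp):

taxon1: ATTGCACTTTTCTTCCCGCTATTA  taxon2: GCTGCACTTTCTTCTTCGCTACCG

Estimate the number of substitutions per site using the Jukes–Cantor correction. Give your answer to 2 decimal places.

0.61

The sequences differ at 10 of 24 sites (1, 2, 11, 12, 14, 15, 16, 22, 23, 24), so p = 10/24 ≈ 0.416667.
d = −(3/4) ln(1 − 4p/3) = −0.75 ln(1 − 0.555556) = −0.75 ln(0.444444)
  = −0.75 × (-0.810931) = 0.608198 substitutions/site.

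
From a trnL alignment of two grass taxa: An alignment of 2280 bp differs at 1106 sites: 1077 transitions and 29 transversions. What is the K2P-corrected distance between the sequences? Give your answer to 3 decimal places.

P = 1077/2280 ≈ 0.472368 and Q = 29/2280 ≈ 0.012719.
Under the Kimura two-parameter model, d = −½ ln(1 − 2P − Q) − ¼ ln(1 − 2Q).
1 − 2P − Q = 0.042545, giving −½ ln(0.042545) = 1.578596.
1 − 2Q = 0.974562, giving −¼ ln(0.974562) = 0.006442.
d = 1.578596 + 0.006442 = 1.585038.

1.585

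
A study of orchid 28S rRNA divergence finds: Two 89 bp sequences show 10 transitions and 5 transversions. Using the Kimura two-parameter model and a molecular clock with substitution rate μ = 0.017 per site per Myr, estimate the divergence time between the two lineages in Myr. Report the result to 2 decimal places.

P = 10/89 ≈ 0.11236 and Q = 5/89 ≈ 0.05618.
Under the Kimura two-parameter model, d = −½ ln(1 − 2P − Q) − ¼ ln(1 − 2Q).
1 − 2P − Q = 0.7191, giving −½ ln(0.7191) = 0.164877.
1 − 2Q = 0.88764, giving −¼ ln(0.88764) = 0.029797.
d = 0.164877 + 0.029797 = 0.194674.
Under a molecular clock d = 2μt, so t = d/(2μ) = 0.194674 / (2 × 0.017) = 5.73 Myr.

5.73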